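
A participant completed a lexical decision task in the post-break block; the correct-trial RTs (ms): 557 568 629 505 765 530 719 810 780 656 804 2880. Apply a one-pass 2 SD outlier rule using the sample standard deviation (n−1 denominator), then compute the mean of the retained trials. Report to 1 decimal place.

n = 12, ΣRT = 10203, M = 850.250
Σ(x−M)² = 4627176.25; s = √(4627176.25/11) = 648.577
Cutoffs: 850.250 ± 2·648.577 → [-446.9, 2147.4]
Outside: 2880 → excluded.
Retained (n=11): Σ = 7323, mean = 7323/11 = 665.727

665.7 ms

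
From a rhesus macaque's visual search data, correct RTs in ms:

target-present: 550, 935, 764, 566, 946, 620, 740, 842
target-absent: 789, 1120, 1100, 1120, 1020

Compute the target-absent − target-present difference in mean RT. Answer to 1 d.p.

284.4 ms

M(target-present) = 5963/8 = 745.375
M(target-absent) = 5149/5 = 1029.800
Difference = 1029.800 − 745.375 = 284.425 ms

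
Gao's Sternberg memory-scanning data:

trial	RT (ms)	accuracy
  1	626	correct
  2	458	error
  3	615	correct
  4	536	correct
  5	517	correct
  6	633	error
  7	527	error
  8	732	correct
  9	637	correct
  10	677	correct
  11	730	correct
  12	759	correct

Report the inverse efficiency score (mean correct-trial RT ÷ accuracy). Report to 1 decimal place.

Correct trials (n=9): 626, 615, 536, 517, 732, 637, 677, 730, 759
Mean correct RT = 5829/9 = 647.6667 ms
Proportion correct = 9/12
IES = 647.6667 / (9/12) = 863.556 ms

863.6 ms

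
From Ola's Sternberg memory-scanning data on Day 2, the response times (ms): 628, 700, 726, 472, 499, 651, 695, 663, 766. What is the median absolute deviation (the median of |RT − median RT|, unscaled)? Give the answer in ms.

Sorted: 472, 499, 628, 651, 663, 695, 700, 726, 766 → median = 663
|x − 663|: 35, 37, 63, 191, 164, 12, 32, 0, 103
Sorted deviations: 0, 12, 32, 35, 37, 63, 103, 164, 191 → MAD = 37

37 ms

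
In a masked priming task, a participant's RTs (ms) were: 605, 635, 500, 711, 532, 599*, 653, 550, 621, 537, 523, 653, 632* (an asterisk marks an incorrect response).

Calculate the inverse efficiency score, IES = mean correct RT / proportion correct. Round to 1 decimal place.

700.5 ms

Correct trials (n=11): 605, 635, 500, 711, 532, 653, 550, 621, 537, 523, 653
Mean correct RT = 6520/11 = 592.7273 ms
Proportion correct = 11/13
IES = 592.7273 / (11/13) = 700.496 ms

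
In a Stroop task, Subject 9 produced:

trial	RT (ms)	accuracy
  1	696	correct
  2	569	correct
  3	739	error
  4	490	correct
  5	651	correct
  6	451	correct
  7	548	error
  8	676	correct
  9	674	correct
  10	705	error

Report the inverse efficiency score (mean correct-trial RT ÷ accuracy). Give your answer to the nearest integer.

859 ms

Correct trials (n=7): 696, 569, 490, 651, 451, 676, 674
Mean correct RT = 4207/7 = 601.0000 ms
Proportion correct = 7/10
IES = 601.0000 / (7/10) = 858.571 ms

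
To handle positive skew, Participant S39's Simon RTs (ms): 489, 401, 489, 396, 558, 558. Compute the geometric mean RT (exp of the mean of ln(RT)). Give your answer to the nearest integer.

ln(RT): 6.1924, 5.9940, 6.1924, 5.9814, 6.3244, 6.3244
Mean ln(RT) = 37.0088/6 = 6.16814
Geometric mean = exp(6.16814) = 477.30 ms

477 ms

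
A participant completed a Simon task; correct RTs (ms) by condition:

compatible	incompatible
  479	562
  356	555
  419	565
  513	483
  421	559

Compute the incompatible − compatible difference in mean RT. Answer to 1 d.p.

M(compatible) = 2188/5 = 437.600
M(incompatible) = 2724/5 = 544.800
Difference = 544.800 − 437.600 = 107.200 ms

107.2 ms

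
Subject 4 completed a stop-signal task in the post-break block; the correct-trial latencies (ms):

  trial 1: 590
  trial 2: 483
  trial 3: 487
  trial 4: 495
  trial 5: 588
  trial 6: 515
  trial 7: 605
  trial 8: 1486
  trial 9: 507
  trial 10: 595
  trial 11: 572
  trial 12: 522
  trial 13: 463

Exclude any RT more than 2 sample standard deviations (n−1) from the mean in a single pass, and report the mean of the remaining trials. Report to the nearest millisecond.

n = 13, ΣRT = 7908, M = 608.308
Σ(x−M)² = 863386.77; s = √(863386.77/12) = 268.233
Cutoffs: 608.308 ± 2·268.233 → [71.8, 1144.8]
Outside: 1486 → excluded.
Retained (n=12): Σ = 6422, mean = 6422/12 = 535.167

535 ms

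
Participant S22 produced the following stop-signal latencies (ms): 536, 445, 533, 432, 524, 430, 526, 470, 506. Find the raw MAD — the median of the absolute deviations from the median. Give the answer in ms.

30 ms

Sorted: 430, 432, 445, 470, 506, 524, 526, 533, 536 → median = 506
|x − 506|: 30, 61, 27, 74, 18, 76, 20, 36, 0
Sorted deviations: 0, 18, 20, 27, 30, 36, 61, 74, 76 → MAD = 30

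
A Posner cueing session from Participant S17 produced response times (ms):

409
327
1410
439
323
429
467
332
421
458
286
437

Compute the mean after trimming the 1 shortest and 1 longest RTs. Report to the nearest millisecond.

404 ms

Sorted: 286, 323, 327, 332, 409, 421, 429, 437, 439, 458, 467, 1410
Drop lowest 1 (286) and highest 1 (1410)
Remaining (n=10): Σ = 4042, mean = 4042/10 = 404.200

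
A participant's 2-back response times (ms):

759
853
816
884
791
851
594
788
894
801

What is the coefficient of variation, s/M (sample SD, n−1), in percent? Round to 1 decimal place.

10.6%

n = 10, Σ = 8031, M = 803.1000
Σ(x−M)² = 65804.900; s = √(65804.900/9) = 85.5082
CV = 85.5082 / 803.1000 = 0.10647 = 10.647%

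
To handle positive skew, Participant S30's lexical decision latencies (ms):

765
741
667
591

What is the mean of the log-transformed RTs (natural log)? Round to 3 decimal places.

ln(RT): 6.6399, 6.6080, 6.5028, 6.3818
Σ ln(RT) = 26.1325
Mean = 26.1325/4 = 6.53312

6.533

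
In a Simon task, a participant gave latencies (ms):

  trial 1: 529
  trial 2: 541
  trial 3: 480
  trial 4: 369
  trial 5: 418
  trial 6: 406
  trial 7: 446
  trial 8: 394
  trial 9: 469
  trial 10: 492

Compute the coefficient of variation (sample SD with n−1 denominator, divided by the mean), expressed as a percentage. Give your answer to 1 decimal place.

n = 10, Σ = 4544, M = 454.4000
Σ(x−M)² = 30026.400; s = √(30026.400/9) = 57.7604
CV = 57.7604 / 454.4000 = 0.12711 = 12.711%

12.7%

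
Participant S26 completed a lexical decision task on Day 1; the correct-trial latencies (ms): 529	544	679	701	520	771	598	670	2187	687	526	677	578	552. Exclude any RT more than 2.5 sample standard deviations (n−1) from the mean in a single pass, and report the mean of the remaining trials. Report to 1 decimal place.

617.8 ms

n = 14, ΣRT = 10219, M = 729.929
Σ(x−M)² = 2369154.93; s = √(2369154.93/13) = 426.899
Cutoffs: 729.929 ± 2.5·426.899 → [-337.3, 1797.2]
Outside: 2187 → excluded.
Retained (n=13): Σ = 8032, mean = 8032/13 = 617.846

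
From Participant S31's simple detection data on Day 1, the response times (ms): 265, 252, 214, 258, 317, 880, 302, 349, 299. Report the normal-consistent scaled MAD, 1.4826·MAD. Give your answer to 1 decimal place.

60.8 ms

Sorted: 214, 252, 258, 265, 299, 302, 317, 349, 880 → median = 299
|x − 299| sorted: 0, 3, 18, 34, 41, 47, 50, 85, 581 → MAD = 41
Robust SD ≈ 1.4826 × 41 = 60.787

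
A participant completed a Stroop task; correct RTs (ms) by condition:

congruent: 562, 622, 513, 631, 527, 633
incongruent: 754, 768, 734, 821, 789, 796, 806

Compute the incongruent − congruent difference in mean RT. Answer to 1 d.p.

M(congruent) = 3488/6 = 581.333
M(incongruent) = 5468/7 = 781.143
Difference = 781.143 − 581.333 = 199.810 ms

199.8 ms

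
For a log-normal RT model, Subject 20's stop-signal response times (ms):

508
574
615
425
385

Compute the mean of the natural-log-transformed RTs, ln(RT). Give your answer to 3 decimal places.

6.202

ln(RT): 6.2305, 6.3526, 6.4216, 6.0521, 5.9532
Σ ln(RT) = 31.0101
Mean = 31.0101/5 = 6.20201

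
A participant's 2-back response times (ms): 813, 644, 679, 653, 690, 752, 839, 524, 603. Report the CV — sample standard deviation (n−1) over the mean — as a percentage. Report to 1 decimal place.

n = 9, Σ = 6197, M = 688.5556
Σ(x−M)² = 79886.222; s = √(79886.222/8) = 99.9289
CV = 99.9289 / 688.5556 = 0.14513 = 14.513%

14.5%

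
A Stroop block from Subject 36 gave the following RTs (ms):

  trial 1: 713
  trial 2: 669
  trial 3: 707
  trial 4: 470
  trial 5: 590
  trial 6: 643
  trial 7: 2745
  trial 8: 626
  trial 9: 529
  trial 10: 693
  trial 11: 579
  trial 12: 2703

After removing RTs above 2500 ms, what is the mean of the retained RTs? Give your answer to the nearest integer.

622 ms

Excluded: 2703, 2745
Retained (n=10): Σ = 6219
Mean = 6219/10 = 621.9000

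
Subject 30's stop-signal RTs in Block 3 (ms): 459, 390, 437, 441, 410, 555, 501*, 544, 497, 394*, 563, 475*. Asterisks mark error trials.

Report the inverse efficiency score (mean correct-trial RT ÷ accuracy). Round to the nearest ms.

Correct trials (n=9): 459, 390, 437, 441, 410, 555, 544, 497, 563
Mean correct RT = 4296/9 = 477.3333 ms
Proportion correct = 9/12
IES = 477.3333 / (9/12) = 636.444 ms

636 ms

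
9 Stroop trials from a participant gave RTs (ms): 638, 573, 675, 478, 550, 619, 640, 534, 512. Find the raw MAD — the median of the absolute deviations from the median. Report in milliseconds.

Sorted: 478, 512, 534, 550, 573, 619, 638, 640, 675 → median = 573
|x − 573|: 65, 0, 102, 95, 23, 46, 67, 39, 61
Sorted deviations: 0, 23, 39, 46, 61, 65, 67, 95, 102 → MAD = 61

61 ms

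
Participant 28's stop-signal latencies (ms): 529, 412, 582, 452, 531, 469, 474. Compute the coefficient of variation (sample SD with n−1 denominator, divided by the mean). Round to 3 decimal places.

0.117

n = 7, Σ = 3449, M = 492.7143
Σ(x−M)² = 19839.429; s = √(19839.429/6) = 57.5028
CV = 57.5028 / 492.7143 = 0.11671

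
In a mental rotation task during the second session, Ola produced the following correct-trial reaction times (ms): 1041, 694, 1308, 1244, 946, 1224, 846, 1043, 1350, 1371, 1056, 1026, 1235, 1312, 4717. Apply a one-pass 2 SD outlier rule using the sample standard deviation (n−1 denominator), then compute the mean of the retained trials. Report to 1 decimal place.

1121.1 ms

n = 15, ΣRT = 20413, M = 1360.867
Σ(x−M)² = 12607613.73; s = √(12607613.73/14) = 948.970
Cutoffs: 1360.867 ± 2·948.970 → [-537.1, 3258.8]
Outside: 4717 → excluded.
Retained (n=14): Σ = 15696, mean = 15696/14 = 1121.143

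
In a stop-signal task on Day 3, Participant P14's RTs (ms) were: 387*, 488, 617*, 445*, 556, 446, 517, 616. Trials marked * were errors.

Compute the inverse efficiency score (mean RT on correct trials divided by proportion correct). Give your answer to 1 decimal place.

839.4 ms

Correct trials (n=5): 488, 556, 446, 517, 616
Mean correct RT = 2623/5 = 524.6000 ms
Proportion correct = 5/8
IES = 524.6000 / (5/8) = 839.360 ms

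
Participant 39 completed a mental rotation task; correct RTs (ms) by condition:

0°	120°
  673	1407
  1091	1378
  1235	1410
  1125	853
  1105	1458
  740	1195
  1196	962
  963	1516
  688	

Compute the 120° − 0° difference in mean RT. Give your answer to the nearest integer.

293 ms

M(0°) = 8816/9 = 979.556
M(120°) = 10179/8 = 1272.375
Difference = 1272.375 − 979.556 = 292.819 ms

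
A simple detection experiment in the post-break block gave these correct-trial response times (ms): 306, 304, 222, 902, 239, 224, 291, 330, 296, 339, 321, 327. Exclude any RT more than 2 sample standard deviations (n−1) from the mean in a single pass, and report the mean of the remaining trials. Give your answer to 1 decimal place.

n = 12, ΣRT = 4101, M = 341.750
Σ(x−M)² = 360808.25; s = √(360808.25/11) = 181.110
Cutoffs: 341.750 ± 2·181.110 → [-20.5, 704.0]
Outside: 902 → excluded.
Retained (n=11): Σ = 3199, mean = 3199/11 = 290.818

290.8 ms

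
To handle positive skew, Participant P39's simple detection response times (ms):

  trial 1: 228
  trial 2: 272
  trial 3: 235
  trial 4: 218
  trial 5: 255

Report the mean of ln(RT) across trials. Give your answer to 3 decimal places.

ln(RT): 5.4293, 5.6058, 5.4596, 5.3845, 5.5413
Σ ln(RT) = 27.4205
Mean = 27.4205/5 = 5.48410

5.484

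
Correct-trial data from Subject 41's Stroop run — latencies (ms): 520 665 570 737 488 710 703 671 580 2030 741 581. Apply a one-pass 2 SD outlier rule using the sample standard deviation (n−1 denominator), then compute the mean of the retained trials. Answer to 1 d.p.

633.3 ms

n = 12, ΣRT = 8996, M = 749.667
Σ(x−M)² = 1867328.67; s = √(1867328.67/11) = 412.016
Cutoffs: 749.667 ± 2·412.016 → [-74.4, 1573.7]
Outside: 2030 → excluded.
Retained (n=11): Σ = 6966, mean = 6966/11 = 633.273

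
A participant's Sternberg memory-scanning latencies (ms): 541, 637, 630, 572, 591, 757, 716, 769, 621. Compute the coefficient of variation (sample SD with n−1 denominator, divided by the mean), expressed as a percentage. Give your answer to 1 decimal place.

12.5%

n = 9, Σ = 5834, M = 648.2222
Σ(x−M)² = 52793.556; s = √(52793.556/8) = 81.2354
CV = 81.2354 / 648.2222 = 0.12532 = 12.532%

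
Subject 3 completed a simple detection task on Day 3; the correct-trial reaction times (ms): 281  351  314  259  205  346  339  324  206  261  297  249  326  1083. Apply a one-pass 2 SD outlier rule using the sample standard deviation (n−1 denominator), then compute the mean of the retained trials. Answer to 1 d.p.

289.1 ms

n = 14, ΣRT = 4841, M = 345.786
Σ(x−M)² = 615460.36; s = √(615460.36/13) = 217.585
Cutoffs: 345.786 ± 2·217.585 → [-89.4, 781.0]
Outside: 1083 → excluded.
Retained (n=13): Σ = 3758, mean = 3758/13 = 289.077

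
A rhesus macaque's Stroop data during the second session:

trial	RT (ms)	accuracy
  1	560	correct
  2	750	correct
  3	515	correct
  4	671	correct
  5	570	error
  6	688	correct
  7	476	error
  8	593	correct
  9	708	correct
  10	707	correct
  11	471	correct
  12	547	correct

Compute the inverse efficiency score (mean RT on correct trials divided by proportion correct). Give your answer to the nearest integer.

Correct trials (n=10): 560, 750, 515, 671, 688, 593, 708, 707, 471, 547
Mean correct RT = 6210/10 = 621.0000 ms
Proportion correct = 10/12
IES = 621.0000 / (10/12) = 745.200 ms

745 ms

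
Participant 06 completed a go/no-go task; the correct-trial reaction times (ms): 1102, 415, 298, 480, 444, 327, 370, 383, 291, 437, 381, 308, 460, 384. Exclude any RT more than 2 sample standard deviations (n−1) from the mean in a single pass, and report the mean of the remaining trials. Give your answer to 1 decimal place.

382.9 ms

n = 14, ΣRT = 6080, M = 434.286
Σ(x−M)² = 527760.86; s = √(527760.86/13) = 201.487
Cutoffs: 434.286 ± 2·201.487 → [31.3, 837.3]
Outside: 1102 → excluded.
Retained (n=13): Σ = 4978, mean = 4978/13 = 382.923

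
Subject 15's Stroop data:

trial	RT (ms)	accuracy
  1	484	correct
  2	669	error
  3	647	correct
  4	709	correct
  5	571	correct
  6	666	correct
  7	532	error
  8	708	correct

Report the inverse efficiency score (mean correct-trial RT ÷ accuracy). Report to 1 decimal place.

Correct trials (n=6): 484, 647, 709, 571, 666, 708
Mean correct RT = 3785/6 = 630.8333 ms
Proportion correct = 6/8
IES = 630.8333 / (6/8) = 841.111 ms

841.1 ms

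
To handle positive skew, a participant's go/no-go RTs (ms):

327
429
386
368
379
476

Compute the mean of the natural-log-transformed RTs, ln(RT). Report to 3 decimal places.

5.970

ln(RT): 5.7900, 6.0615, 5.9558, 5.9081, 5.9375, 6.1654
Σ ln(RT) = 35.8183
Mean = 35.8183/6 = 5.96972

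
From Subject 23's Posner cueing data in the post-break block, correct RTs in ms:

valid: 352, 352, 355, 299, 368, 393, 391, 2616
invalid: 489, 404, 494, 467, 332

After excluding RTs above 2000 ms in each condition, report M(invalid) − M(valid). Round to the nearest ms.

79 ms

valid: exclude 2616
M(valid) = 2510/7 = 358.571
M(invalid) = 2186/5 = 437.200
Difference = 437.200 − 358.571 = 78.629 ms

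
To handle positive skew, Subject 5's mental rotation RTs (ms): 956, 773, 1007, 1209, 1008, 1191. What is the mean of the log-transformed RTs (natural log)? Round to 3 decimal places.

6.921

ln(RT): 6.8628, 6.6503, 6.9147, 7.0975, 6.9157, 7.0825
Σ ln(RT) = 41.5236
Mean = 41.5236/6 = 6.92060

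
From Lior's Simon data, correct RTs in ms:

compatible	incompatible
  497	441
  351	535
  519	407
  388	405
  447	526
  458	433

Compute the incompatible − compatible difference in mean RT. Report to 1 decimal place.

M(compatible) = 2660/6 = 443.333
M(incompatible) = 2747/6 = 457.833
Difference = 457.833 − 443.333 = 14.500 ms

14.5 ms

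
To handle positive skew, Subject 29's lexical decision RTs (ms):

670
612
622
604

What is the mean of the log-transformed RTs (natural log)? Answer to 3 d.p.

ln(RT): 6.5073, 6.4167, 6.4329, 6.4036
Σ ln(RT) = 25.7605
Mean = 25.7605/4 = 6.44013

6.440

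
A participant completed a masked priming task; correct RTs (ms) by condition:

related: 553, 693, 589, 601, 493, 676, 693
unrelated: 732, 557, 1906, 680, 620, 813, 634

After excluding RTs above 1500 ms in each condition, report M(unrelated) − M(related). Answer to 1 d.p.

58.7 ms

unrelated: exclude 1906
M(related) = 4298/7 = 614.000
M(unrelated) = 4036/6 = 672.667
Difference = 672.667 − 614.000 = 58.667 ms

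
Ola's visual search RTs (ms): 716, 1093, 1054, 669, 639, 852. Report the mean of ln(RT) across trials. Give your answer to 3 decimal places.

ln(RT): 6.5737, 6.9967, 6.9603, 6.5058, 6.4599, 6.7476
Σ ln(RT) = 40.2440
Mean = 40.2440/6 = 6.70733

6.707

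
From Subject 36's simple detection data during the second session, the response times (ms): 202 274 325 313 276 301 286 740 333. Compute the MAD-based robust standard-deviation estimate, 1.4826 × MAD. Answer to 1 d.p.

Sorted: 202, 274, 276, 286, 301, 313, 325, 333, 740 → median = 301
|x − 301| sorted: 0, 12, 15, 24, 25, 27, 32, 99, 439 → MAD = 25
Robust SD ≈ 1.4826 × 25 = 37.065

37.1 ms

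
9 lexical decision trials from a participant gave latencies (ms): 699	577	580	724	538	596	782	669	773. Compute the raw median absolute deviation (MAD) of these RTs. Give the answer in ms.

Sorted: 538, 577, 580, 596, 669, 699, 724, 773, 782 → median = 669
|x − 669|: 30, 92, 89, 55, 131, 73, 113, 0, 104
Sorted deviations: 0, 30, 55, 73, 89, 92, 104, 113, 131 → MAD = 89

89 ms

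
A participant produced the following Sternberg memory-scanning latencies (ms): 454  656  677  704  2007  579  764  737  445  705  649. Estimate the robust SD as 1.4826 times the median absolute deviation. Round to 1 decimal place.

89.0 ms

Sorted: 445, 454, 579, 649, 656, 677, 704, 705, 737, 764, 2007 → median = 677
|x − 677| sorted: 0, 21, 27, 28, 28, 60, 87, 98, 223, 232, 1330 → MAD = 60
Robust SD ≈ 1.4826 × 60 = 88.956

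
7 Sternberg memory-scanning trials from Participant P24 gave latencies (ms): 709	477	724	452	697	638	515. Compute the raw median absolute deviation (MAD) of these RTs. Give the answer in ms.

Sorted: 452, 477, 515, 638, 697, 709, 724 → median = 638
|x − 638|: 71, 161, 86, 186, 59, 0, 123
Sorted deviations: 0, 59, 71, 86, 123, 161, 186 → MAD = 86

86 ms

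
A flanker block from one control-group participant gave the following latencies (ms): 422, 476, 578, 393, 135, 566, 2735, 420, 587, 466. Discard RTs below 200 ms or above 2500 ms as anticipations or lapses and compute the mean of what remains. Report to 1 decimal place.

488.5 ms

Excluded: 135, 2735
Retained (n=8): Σ = 3908
Mean = 3908/8 = 488.5000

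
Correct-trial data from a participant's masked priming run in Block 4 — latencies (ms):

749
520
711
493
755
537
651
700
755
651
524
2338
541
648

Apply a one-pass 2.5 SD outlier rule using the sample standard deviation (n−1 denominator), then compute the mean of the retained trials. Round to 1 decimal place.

633.5 ms

n = 14, ΣRT = 10573, M = 755.214
Σ(x−M)² = 2814516.36; s = √(2814516.36/13) = 465.297
Cutoffs: 755.214 ± 2.5·465.297 → [-408.0, 1918.5]
Outside: 2338 → excluded.
Retained (n=13): Σ = 8235, mean = 8235/13 = 633.462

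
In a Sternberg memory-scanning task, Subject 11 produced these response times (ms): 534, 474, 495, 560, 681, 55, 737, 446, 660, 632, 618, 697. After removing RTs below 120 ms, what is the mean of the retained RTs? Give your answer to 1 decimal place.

594.0 ms

Excluded: 55
Retained (n=11): Σ = 6534
Mean = 6534/11 = 594.0000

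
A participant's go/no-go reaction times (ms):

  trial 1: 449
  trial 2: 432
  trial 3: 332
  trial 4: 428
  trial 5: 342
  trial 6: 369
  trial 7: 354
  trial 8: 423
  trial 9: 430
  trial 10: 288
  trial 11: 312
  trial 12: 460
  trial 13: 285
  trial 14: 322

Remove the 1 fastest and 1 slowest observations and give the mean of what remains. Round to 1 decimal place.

Sorted: 285, 288, 312, 322, 332, 342, 354, 369, 423, 428, 430, 432, 449, 460
Drop lowest 1 (285) and highest 1 (460)
Remaining (n=12): Σ = 4481, mean = 4481/12 = 373.417

373.4 ms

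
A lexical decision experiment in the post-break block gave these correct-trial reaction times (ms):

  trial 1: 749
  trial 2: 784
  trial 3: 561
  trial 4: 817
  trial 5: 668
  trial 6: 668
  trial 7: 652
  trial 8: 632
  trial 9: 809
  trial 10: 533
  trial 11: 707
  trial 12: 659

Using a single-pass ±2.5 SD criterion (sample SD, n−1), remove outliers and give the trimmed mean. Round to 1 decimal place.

686.6 ms

n = 12, ΣRT = 8239, M = 686.583
Σ(x−M)² = 90782.92; s = √(90782.92/11) = 90.846
Cutoffs: 686.583 ± 2.5·90.846 → [459.5, 913.7]
No RTs fall outside the cutoffs; all 12 retained. Mean = 8239/12 = 686.583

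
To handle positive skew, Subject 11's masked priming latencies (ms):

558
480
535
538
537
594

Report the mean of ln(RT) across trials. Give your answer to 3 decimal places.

ln(RT): 6.3244, 6.1738, 6.2823, 6.2879, 6.2860, 6.3869
Σ ln(RT) = 37.7411
Mean = 37.7411/6 = 6.29019

6.290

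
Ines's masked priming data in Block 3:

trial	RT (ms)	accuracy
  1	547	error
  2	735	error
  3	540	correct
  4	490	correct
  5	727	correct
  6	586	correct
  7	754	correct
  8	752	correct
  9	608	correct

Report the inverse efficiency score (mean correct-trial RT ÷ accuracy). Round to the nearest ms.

819 ms

Correct trials (n=7): 540, 490, 727, 586, 754, 752, 608
Mean correct RT = 4457/7 = 636.7143 ms
Proportion correct = 7/9
IES = 636.7143 / (7/9) = 818.633 ms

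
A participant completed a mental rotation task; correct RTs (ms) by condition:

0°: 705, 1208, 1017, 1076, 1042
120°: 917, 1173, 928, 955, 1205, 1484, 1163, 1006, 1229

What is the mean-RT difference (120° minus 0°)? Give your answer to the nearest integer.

M(0°) = 5048/5 = 1009.600
M(120°) = 10060/9 = 1117.778
Difference = 1117.778 − 1009.600 = 108.178 ms

108 ms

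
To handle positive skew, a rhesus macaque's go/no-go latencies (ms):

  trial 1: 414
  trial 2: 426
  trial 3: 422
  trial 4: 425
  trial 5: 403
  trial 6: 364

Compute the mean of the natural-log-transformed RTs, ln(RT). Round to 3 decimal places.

6.012

ln(RT): 6.0259, 6.0544, 6.0450, 6.0521, 5.9989, 5.8972
Σ ln(RT) = 36.0735
Mean = 36.0735/6 = 6.01225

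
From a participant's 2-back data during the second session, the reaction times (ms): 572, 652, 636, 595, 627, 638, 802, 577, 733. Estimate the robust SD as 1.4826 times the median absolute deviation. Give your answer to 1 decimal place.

60.8 ms

Sorted: 572, 577, 595, 627, 636, 638, 652, 733, 802 → median = 636
|x − 636| sorted: 0, 2, 9, 16, 41, 59, 64, 97, 166 → MAD = 41
Robust SD ≈ 1.4826 × 41 = 60.787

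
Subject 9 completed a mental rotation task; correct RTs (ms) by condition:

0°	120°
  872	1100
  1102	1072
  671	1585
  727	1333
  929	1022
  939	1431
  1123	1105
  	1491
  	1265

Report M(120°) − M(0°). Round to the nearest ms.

358 ms

M(0°) = 6363/7 = 909.000
M(120°) = 11404/9 = 1267.111
Difference = 1267.111 − 909.000 = 358.111 ms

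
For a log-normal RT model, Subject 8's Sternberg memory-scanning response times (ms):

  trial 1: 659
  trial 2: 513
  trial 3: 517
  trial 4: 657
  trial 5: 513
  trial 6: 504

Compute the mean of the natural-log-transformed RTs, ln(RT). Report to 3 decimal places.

6.322

ln(RT): 6.4907, 6.2403, 6.2480, 6.4877, 6.2403, 6.2226
Σ ln(RT) = 37.9296
Mean = 37.9296/6 = 6.32160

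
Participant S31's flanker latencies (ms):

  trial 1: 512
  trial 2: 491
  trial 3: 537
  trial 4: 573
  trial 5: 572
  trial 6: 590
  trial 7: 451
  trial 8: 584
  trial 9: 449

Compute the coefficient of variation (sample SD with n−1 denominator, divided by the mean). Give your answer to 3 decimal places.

0.105

n = 9, Σ = 4759, M = 528.7778
Σ(x−M)² = 24811.556; s = √(24811.556/8) = 55.6906
CV = 55.6906 / 528.7778 = 0.10532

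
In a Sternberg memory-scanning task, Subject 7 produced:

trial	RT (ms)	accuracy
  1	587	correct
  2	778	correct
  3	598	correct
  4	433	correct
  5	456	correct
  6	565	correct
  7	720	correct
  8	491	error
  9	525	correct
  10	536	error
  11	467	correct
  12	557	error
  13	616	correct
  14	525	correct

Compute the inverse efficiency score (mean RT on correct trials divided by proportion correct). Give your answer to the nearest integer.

725 ms

Correct trials (n=11): 587, 778, 598, 433, 456, 565, 720, 525, 467, 616, 525
Mean correct RT = 6270/11 = 570.0000 ms
Proportion correct = 11/14
IES = 570.0000 / (11/14) = 725.455 ms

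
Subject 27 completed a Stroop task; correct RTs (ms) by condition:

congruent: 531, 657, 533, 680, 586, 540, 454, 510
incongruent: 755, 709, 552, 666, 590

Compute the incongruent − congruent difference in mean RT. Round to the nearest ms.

93 ms

M(congruent) = 4491/8 = 561.375
M(incongruent) = 3272/5 = 654.400
Difference = 654.400 − 561.375 = 93.025 ms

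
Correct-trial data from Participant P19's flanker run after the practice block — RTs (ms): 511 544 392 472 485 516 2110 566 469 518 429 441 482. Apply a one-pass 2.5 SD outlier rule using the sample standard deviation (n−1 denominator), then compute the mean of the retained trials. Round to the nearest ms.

n = 13, ΣRT = 7935, M = 610.385
Σ(x−M)² = 2463171.08; s = √(2463171.08/12) = 453.061
Cutoffs: 610.385 ± 2.5·453.061 → [-522.3, 1743.0]
Outside: 2110 → excluded.
Retained (n=12): Σ = 5825, mean = 5825/12 = 485.417

485 ms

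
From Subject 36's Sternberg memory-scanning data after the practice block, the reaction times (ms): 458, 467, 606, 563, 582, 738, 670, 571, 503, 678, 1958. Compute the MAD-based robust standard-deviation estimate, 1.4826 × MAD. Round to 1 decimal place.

Sorted: 458, 467, 503, 563, 571, 582, 606, 670, 678, 738, 1958 → median = 582
|x − 582| sorted: 0, 11, 19, 24, 79, 88, 96, 115, 124, 156, 1376 → MAD = 88
Robust SD ≈ 1.4826 × 88 = 130.469

130.5 ms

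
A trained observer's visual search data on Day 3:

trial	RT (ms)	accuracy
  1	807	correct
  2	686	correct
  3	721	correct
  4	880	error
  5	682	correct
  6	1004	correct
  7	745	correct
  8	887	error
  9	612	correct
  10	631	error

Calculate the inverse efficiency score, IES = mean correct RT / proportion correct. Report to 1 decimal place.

Correct trials (n=7): 807, 686, 721, 682, 1004, 745, 612
Mean correct RT = 5257/7 = 751.0000 ms
Proportion correct = 7/10
IES = 751.0000 / (7/10) = 1072.857 ms

1072.9 ms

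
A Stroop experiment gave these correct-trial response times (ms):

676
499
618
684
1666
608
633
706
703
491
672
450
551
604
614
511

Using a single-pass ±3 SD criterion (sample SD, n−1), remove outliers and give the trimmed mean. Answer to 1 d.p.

601.3 ms

n = 16, ΣRT = 10686, M = 667.875
Σ(x−M)² = 1159097.75; s = √(1159097.75/15) = 277.981
Cutoffs: 667.875 ± 3·277.981 → [-166.1, 1501.8]
Outside: 1666 → excluded.
Retained (n=15): Σ = 9020, mean = 9020/15 = 601.333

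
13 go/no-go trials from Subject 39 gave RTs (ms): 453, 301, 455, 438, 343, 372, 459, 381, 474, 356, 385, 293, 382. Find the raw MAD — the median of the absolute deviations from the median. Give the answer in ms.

Sorted: 293, 301, 343, 356, 372, 381, 382, 385, 438, 453, 455, 459, 474 → median = 382
|x − 382|: 71, 81, 73, 56, 39, 10, 77, 1, 92, 26, 3, 89, 0
Sorted deviations: 0, 1, 3, 10, 26, 39, 56, 71, 73, 77, 81, 89, 92 → MAD = 56

56 ms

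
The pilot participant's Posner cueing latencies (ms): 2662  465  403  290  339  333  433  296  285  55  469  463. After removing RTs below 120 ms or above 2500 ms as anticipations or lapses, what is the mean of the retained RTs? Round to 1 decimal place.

Excluded: 55, 2662
Retained (n=10): Σ = 3776
Mean = 3776/10 = 377.6000

377.6 ms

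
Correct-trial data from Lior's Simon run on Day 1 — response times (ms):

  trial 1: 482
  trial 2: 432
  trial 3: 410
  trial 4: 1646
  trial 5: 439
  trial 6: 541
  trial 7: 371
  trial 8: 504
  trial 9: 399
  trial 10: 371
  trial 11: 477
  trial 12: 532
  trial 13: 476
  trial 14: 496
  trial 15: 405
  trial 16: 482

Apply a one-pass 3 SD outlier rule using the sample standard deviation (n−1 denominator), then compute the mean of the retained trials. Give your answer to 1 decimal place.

n = 16, ΣRT = 8463, M = 528.938
Σ(x−M)² = 1373360.94; s = √(1373360.94/15) = 302.585
Cutoffs: 528.938 ± 3·302.585 → [-378.8, 1436.7]
Outside: 1646 → excluded.
Retained (n=15): Σ = 6817, mean = 6817/15 = 454.467

454.5 ms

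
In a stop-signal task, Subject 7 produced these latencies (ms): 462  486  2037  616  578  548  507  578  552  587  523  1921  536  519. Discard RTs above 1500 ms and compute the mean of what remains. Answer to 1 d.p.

Excluded: 1921, 2037
Retained (n=12): Σ = 6492
Mean = 6492/12 = 541.0000

541.0 ms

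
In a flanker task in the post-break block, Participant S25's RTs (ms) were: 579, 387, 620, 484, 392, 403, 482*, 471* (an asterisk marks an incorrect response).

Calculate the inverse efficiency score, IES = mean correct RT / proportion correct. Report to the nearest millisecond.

Correct trials (n=6): 579, 387, 620, 484, 392, 403
Mean correct RT = 2865/6 = 477.5000 ms
Proportion correct = 6/8
IES = 477.5000 / (6/8) = 636.667 ms

637 ms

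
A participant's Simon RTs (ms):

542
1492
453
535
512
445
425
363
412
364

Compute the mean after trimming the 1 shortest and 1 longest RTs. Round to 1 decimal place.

Sorted: 363, 364, 412, 425, 445, 453, 512, 535, 542, 1492
Drop lowest 1 (363) and highest 1 (1492)
Remaining (n=8): Σ = 3688, mean = 3688/8 = 461.000

461.0 ms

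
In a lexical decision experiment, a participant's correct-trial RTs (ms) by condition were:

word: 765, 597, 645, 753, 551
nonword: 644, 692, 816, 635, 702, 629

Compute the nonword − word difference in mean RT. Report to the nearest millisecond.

M(word) = 3311/5 = 662.200
M(nonword) = 4118/6 = 686.333
Difference = 686.333 − 662.200 = 24.133 ms

24 ms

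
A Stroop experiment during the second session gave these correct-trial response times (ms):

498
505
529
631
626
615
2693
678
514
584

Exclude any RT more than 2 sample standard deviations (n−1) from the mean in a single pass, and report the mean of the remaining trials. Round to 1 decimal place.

575.6 ms

n = 10, ΣRT = 7873, M = 787.300
Σ(x−M)² = 4069904.10; s = √(4069904.10/9) = 672.467
Cutoffs: 787.300 ± 2·672.467 → [-557.6, 2132.2]
Outside: 2693 → excluded.
Retained (n=9): Σ = 5180, mean = 5180/9 = 575.556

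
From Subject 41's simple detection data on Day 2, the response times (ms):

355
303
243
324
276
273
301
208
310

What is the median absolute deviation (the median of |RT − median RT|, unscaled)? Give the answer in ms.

25 ms

Sorted: 208, 243, 273, 276, 301, 303, 310, 324, 355 → median = 301
|x − 301|: 54, 2, 58, 23, 25, 28, 0, 93, 9
Sorted deviations: 0, 2, 9, 23, 25, 28, 54, 58, 93 → MAD = 25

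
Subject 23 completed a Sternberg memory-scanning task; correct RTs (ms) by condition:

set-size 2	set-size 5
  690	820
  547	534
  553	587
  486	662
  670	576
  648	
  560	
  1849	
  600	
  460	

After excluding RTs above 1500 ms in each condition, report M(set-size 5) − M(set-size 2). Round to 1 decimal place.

56.5 ms

set-size 2: exclude 1849
M(set-size 2) = 5214/9 = 579.333
M(set-size 5) = 3179/5 = 635.800
Difference = 635.800 − 579.333 = 56.467 ms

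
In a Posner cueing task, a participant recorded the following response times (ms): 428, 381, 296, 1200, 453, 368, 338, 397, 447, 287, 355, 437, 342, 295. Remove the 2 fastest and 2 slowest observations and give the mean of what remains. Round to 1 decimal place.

378.9 ms

Sorted: 287, 295, 296, 338, 342, 355, 368, 381, 397, 428, 437, 447, 453, 1200
Drop lowest 2 (287, 295) and highest 2 (453, 1200)
Remaining (n=10): Σ = 3789, mean = 3789/10 = 378.900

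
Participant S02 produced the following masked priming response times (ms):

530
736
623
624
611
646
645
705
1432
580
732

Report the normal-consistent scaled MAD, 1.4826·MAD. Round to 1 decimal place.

Sorted: 530, 580, 611, 623, 624, 645, 646, 705, 732, 736, 1432 → median = 645
|x − 645| sorted: 0, 1, 21, 22, 34, 60, 65, 87, 91, 115, 787 → MAD = 60
Robust SD ≈ 1.4826 × 60 = 88.956

89.0 ms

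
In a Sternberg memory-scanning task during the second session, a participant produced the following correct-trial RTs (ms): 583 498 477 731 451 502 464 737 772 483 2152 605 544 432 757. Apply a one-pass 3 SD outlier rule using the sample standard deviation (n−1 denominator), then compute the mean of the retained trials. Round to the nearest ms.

574 ms

n = 15, ΣRT = 10188, M = 679.200
Σ(x−M)² = 2525974.40; s = √(2525974.40/14) = 424.767
Cutoffs: 679.200 ± 3·424.767 → [-595.1, 1953.5]
Outside: 2152 → excluded.
Retained (n=14): Σ = 8036, mean = 8036/14 = 574.000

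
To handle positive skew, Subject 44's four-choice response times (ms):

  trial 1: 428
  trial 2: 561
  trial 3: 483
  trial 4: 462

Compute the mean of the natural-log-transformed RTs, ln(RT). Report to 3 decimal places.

ln(RT): 6.0591, 6.3297, 6.1800, 6.1356
Σ ln(RT) = 24.7044
Mean = 24.7044/4 = 6.17611

6.176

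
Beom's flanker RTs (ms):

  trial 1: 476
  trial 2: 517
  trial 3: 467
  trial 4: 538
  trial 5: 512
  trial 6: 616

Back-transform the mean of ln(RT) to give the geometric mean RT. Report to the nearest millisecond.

519 ms

ln(RT): 6.1654, 6.2480, 6.1463, 6.2879, 6.2383, 6.4232
Mean ln(RT) = 37.5092/6 = 6.25154
Geometric mean = exp(6.25154) = 518.81 ms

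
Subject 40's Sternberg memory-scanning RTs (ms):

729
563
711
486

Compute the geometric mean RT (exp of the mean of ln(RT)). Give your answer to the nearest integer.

ln(RT): 6.5917, 6.3333, 6.5667, 6.1862
Mean ln(RT) = 25.6778/4 = 6.41946
Geometric mean = exp(6.41946) = 613.67 ms

614 ms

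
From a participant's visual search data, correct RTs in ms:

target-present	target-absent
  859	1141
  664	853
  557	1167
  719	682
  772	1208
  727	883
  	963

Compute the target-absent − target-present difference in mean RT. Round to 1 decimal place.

M(target-present) = 4298/6 = 716.333
M(target-absent) = 6897/7 = 985.286
Difference = 985.286 − 716.333 = 268.952 ms

269.0 ms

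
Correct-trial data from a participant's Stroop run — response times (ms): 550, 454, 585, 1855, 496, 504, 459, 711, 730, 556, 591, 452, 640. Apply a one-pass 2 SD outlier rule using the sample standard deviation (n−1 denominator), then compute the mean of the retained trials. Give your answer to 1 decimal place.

560.7 ms

n = 13, ΣRT = 8583, M = 660.231
Σ(x−M)² = 1646560.31; s = √(1646560.31/12) = 370.423
Cutoffs: 660.231 ± 2·370.423 → [-80.6, 1401.1]
Outside: 1855 → excluded.
Retained (n=12): Σ = 6728, mean = 6728/12 = 560.667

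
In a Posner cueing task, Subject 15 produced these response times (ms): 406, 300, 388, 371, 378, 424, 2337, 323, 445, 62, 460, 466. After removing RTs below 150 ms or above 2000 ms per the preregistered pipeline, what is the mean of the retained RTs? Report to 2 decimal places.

396.10 ms

Excluded: 62, 2337
Retained (n=10): Σ = 3961
Mean = 3961/10 = 396.1000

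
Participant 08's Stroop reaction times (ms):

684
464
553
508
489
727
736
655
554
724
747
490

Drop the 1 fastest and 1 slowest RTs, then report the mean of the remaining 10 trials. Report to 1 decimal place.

Sorted: 464, 489, 490, 508, 553, 554, 655, 684, 724, 727, 736, 747
Drop lowest 1 (464) and highest 1 (747)
Remaining (n=10): Σ = 6120, mean = 6120/10 = 612.000

612.0 ms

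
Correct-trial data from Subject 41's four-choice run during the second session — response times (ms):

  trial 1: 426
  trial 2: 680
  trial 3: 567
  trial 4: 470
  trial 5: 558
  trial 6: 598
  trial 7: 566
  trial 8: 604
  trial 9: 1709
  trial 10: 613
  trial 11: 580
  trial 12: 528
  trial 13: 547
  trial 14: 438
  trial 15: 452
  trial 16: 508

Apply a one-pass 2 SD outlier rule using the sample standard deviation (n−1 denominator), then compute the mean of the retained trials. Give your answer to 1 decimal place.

n = 16, ΣRT = 9844, M = 615.250
Σ(x−M)² = 1348939.00; s = √(1348939.00/15) = 299.882
Cutoffs: 615.250 ± 2·299.882 → [15.5, 1215.0]
Outside: 1709 → excluded.
Retained (n=15): Σ = 8135, mean = 8135/15 = 542.333

542.3 ms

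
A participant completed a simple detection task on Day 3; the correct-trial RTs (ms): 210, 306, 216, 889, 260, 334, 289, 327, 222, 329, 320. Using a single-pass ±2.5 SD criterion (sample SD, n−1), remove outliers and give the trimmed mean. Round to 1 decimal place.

n = 11, ΣRT = 3702, M = 336.545
Σ(x−M)² = 358352.73; s = √(358352.73/10) = 189.302
Cutoffs: 336.545 ± 2.5·189.302 → [-136.7, 809.8]
Outside: 889 → excluded.
Retained (n=10): Σ = 2813, mean = 2813/10 = 281.300

281.3 ms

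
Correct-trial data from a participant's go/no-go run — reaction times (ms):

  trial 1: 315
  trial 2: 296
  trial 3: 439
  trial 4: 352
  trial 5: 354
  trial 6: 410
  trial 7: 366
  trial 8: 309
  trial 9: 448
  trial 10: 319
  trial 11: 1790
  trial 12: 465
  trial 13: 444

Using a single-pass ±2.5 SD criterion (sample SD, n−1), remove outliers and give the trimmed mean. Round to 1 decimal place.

376.4 ms

n = 13, ΣRT = 6307, M = 485.154
Σ(x−M)² = 1886379.69; s = √(1886379.69/12) = 396.482
Cutoffs: 485.154 ± 2.5·396.482 → [-506.1, 1476.4]
Outside: 1790 → excluded.
Retained (n=12): Σ = 4517, mean = 4517/12 = 376.417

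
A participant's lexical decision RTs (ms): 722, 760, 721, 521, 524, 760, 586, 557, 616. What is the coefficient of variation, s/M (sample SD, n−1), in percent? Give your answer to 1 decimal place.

15.6%

n = 9, Σ = 5767, M = 640.7778
Σ(x−M)² = 80077.556; s = √(80077.556/8) = 100.0485
CV = 100.0485 / 640.7778 = 0.15614 = 15.614%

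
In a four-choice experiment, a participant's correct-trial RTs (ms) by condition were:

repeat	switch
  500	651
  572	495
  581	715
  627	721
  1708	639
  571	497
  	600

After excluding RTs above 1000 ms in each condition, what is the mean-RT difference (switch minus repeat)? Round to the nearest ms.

47 ms

repeat: exclude 1708
M(repeat) = 2851/5 = 570.200
M(switch) = 4318/7 = 616.857
Difference = 616.857 − 570.200 = 46.657 ms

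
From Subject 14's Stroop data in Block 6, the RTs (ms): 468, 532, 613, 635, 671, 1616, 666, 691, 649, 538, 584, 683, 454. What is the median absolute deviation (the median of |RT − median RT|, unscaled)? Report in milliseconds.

Sorted: 454, 468, 532, 538, 584, 613, 635, 649, 666, 671, 683, 691, 1616 → median = 635
|x − 635|: 167, 103, 22, 0, 36, 981, 31, 56, 14, 97, 51, 48, 181
Sorted deviations: 0, 14, 22, 31, 36, 48, 51, 56, 97, 103, 167, 181, 981 → MAD = 51

51 ms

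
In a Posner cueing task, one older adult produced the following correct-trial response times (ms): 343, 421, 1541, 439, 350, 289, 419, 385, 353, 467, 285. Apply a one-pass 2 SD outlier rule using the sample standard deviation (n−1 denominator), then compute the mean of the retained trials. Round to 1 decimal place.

n = 11, ΣRT = 5292, M = 481.091
Σ(x−M)² = 1270088.91; s = √(1270088.91/10) = 356.383
Cutoffs: 481.091 ± 2·356.383 → [-231.7, 1193.9]
Outside: 1541 → excluded.
Retained (n=10): Σ = 3751, mean = 3751/10 = 375.100

375.1 ms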